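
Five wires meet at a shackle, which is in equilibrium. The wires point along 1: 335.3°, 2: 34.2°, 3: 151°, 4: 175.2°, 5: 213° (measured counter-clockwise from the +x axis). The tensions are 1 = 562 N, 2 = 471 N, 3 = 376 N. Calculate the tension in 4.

Resolve: ΣF_x = 562 cos 335.3° + 471 cos 34.2° + 376 cos 151° + T_4 cos 175.2° + T_5 cos 213° = 0.
        ΣF_y = 562 sin 335.3° + 471 sin 34.2° + 376 sin 151° + T_4 sin 175.2° + T_5 sin 213° = 0.
The known terms sum to (571.3, 212.2) N, so -0.9965 T_4 − 0.8387 T_5 = -571.3 and 0.0837 T_4 − 0.5446 T_5 = -212.2.
Solving simultaneously: T_4 = 217.3 N, T_5 = 423 N.

T_4 ≈ 217 N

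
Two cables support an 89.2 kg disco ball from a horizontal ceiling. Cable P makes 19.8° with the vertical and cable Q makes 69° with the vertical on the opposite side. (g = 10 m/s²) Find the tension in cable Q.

T_Q ≈ 302 N

Angles from the horizontal: cable P is 90° − 19.8° = 70.2°, cable Q is 90° − 69° = 21°.
Weight W = 89.2 × 10 = 892 N acts straight down.
Horizontal: T_P cos 70.2° = T_Q cos 21°  →  T_P = 2.756 T_Q.
Vertical: T_P sin 70.2° + T_Q sin 21° = 892.
Substituting the horizontal relation into the vertical equation gives 2.951 T_Q = 892, so T_Q = 302.2 N.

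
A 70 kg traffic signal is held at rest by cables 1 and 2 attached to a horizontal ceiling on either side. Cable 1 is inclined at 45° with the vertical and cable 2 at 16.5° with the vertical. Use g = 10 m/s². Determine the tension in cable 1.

Angles from the horizontal: cable 1 is 90° − 45° = 45°, cable 2 is 90° − 16.5° = 73.5°.
Weight W = 70 × 10 = 700 N acts straight down.
Horizontal: T_1 cos 45° = T_2 cos 73.5°  →  T_2 = 2.49 T_1.
Vertical: T_1 sin 45° + T_2 sin 73.5° = 700.
Substituting the horizontal relation into the vertical equation gives 3.094 T_1 = 700, so T_1 = 226.2 N.

T_1 ≈ 226 N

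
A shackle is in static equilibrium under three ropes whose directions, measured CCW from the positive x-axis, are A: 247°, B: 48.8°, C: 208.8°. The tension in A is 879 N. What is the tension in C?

T_C ≈ 803 N

Resolve: ΣF_x = 879 cos 247° + T_B cos 48.8° + T_C cos 208.8° = 0.
        ΣF_y = 879 sin 247° + T_B sin 48.8° + T_C sin 208.8° = 0.
The known terms sum to (-343.5, -809.1) N, so 0.6587 T_B − 0.8763 T_C = 343.5 and 0.7524 T_B − 0.4818 T_C = 809.1.
Solving simultaneously: T_B = 1589 N, T_C = 802.7 N.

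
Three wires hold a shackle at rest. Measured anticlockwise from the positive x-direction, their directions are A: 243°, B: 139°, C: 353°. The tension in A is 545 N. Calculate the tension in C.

Resolve: ΣF_x = 545 cos 243° + T_B cos 139° + T_C cos 353° = 0.
        ΣF_y = 545 sin 243° + T_B sin 139° + T_C sin 353° = 0.
The known terms sum to (-247.4, -485.6) N, so -0.7547 T_B + 0.9925 T_C = 247.4 and 0.6561 T_B − 0.1219 T_C = 485.6.
Solving simultaneously: T_B = 915.8 N, T_C = 945.7 N.

T_C ≈ 946 N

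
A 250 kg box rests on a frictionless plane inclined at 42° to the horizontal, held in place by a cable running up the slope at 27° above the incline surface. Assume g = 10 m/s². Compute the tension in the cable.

T ≈ 1880 N

Take axes along and perpendicular to the incline. Weight components: W sin 42° = 1673 N down-slope, W cos 42° = 1858 N into the surface.
Along incline: T cos 27° = W sin 42° → T = 1877 N.
Perpendicular: N = W cos 42° − T sin 27° = 1006 N.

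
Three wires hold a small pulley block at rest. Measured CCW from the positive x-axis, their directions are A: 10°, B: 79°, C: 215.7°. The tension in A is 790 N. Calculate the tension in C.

T_C ≈ 1080 N

Resolve: ΣF_x = 790 cos 10° + T_B cos 79° + T_C cos 215.7° = 0.
        ΣF_y = 790 sin 10° + T_B sin 79° + T_C sin 215.7° = 0.
The known terms sum to (778, 137.2) N, so 0.1908 T_B − 0.8121 T_C = -778 and 0.9816 T_B − 0.5835 T_C = -137.2.
Solving simultaneously: T_B = 499.5 N, T_C = 1075 N.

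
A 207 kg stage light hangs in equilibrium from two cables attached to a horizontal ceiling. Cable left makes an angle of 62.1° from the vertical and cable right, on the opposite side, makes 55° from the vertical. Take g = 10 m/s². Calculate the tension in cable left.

T_left ≈ 1900 N

Angles from the horizontal: cable left is 90° − 62.1° = 27.9°, cable right is 90° − 55° = 35°.
Weight W = 207 × 10 = 2070 N acts straight down.
Horizontal: T_left cos 27.9° = T_right cos 35°  →  T_right = 1.079 T_left.
Vertical: T_left sin 27.9° + T_right sin 35° = 2070.
Substituting the horizontal relation into the vertical equation gives 1.087 T_left = 2070, so T_left = 1905 N.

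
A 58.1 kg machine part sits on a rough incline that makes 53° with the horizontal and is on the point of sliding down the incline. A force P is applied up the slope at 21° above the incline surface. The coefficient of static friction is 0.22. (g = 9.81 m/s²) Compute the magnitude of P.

On the verge of sliding down the incline, friction equals μN and acts up the slope.
Perpendicular: N + P sin 21° = W cos 53° = 343 N.
Along incline: P cos 21° + μN = W sin 53° with W sin 53° = 455.2 N.
Solving the pair for P and N: P = 444.3 N, N = 183.8 N (and f = μN = 40.44 N).

P ≈ 444 N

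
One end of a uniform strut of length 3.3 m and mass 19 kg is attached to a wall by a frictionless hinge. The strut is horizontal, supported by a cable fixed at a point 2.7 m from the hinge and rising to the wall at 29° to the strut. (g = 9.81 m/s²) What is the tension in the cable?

T ≈ 235 N

Take torques about the hinge: T sin 29° · 2.7 = 19×9.81×1.65 = 307.54 N·m.
So T = 307.54 / (0.4848 × 2.7) = 234.95 N.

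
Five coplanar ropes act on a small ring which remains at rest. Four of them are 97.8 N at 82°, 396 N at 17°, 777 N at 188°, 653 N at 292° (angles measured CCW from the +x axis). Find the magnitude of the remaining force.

F ≈ 518 N

Sum the known components: ΣF_x = -132.5 N, ΣF_y = -501 N.
For equilibrium the remaining force must supply (−ΣF_x, −ΣF_y) = (132.5, 501) N.
Magnitude = √((132.5)² + (501)²) = 518.2 N; direction = atan2(501, 132.5) = 75.2°.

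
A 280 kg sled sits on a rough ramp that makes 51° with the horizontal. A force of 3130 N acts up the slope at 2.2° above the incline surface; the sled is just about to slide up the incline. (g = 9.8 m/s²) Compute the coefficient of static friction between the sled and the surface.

μ ≈ 0.619

On the verge of sliding up the incline, friction is at its maximum μN and acts down the slope.
Perpendicular to incline: N = W cos 51° − P sin 2.2° = 1727 − 120.2 = 1607 N.
Along incline: P cos 2.2° − μN = W sin 51° → μ = −(W sin 51° − P cos 2.2°) / N = 0.6194.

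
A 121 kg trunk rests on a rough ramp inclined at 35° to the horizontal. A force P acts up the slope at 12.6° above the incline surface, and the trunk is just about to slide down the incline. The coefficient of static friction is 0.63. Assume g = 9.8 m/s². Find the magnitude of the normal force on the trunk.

N ≈ 954 N

On the verge of sliding down the incline, friction equals μN and acts up the slope.
Perpendicular: N + P sin 12.6° = W cos 35° = 971.4 N.
Along incline: P cos 12.6° + μN = W sin 35° with W sin 35° = 680.1 N.
Solving the pair for P and N: P = 81.33 N, N = 953.6 N (and f = μN = 600.8 N).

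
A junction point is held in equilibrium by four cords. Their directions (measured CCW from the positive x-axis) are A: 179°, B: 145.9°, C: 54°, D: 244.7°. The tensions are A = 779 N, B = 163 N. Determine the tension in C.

T_C ≈ 4690 N

Resolve: ΣF_x = 779 cos 179° + 163 cos 145.9° + T_C cos 54° + T_D cos 244.7° = 0.
        ΣF_y = 779 sin 179° + 163 sin 145.9° + T_C sin 54° + T_D sin 244.7° = 0.
The known terms sum to (-913.9, 105) N, so 0.5878 T_C − 0.4274 T_D = 913.9 and 0.8090 T_C − 0.9041 T_D = -105.
Solving simultaneously: T_C = 4692 N, T_D = 4314 N.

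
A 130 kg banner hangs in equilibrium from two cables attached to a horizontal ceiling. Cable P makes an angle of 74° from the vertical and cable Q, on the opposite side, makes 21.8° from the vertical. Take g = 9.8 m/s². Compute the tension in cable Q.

T_Q ≈ 1230 N

Angles from the horizontal: cable P is 90° − 74° = 16°, cable Q is 90° − 21.8° = 68.2°.
Weight W = 130 × 9.8 = 1274 N acts straight down.
Horizontal: T_P cos 16° = T_Q cos 68.2°  →  T_P = 0.3863 T_Q.
Vertical: T_P sin 16° + T_Q sin 68.2° = 1274.
Substituting the horizontal relation into the vertical equation gives 1.035 T_Q = 1274, so T_Q = 1231 N.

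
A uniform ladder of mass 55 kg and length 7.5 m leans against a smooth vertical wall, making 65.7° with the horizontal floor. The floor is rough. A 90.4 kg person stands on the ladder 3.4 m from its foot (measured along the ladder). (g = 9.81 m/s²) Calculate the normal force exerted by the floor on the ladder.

N_floor ≈ 1430 N

ΣF_y = 0: N_floor = 55×9.81 + 90.4×9.81 = 1426.4 N.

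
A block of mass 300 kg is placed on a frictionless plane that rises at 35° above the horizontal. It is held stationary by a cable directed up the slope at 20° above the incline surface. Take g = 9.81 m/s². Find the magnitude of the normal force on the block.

N ≈ 1800 N

Take axes along and perpendicular to the incline. Weight components: W sin 35° = 1688 N down-slope, W cos 35° = 2411 N into the surface.
Along incline: T cos 20° = W sin 35° → T = 1796 N.
Perpendicular: N = W cos 35° − T sin 20° = 1796 N.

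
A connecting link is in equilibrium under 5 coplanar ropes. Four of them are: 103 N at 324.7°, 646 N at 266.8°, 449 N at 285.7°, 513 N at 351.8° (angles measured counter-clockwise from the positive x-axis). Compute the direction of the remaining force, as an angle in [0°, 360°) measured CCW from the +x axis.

θ ≈ 119°

Sum the known components: ΣF_x = 677.3 N, ΣF_y = -1210 N.
For equilibrium the remaining force must supply (−ΣF_x, −ΣF_y) = (-677.3, 1210) N.
Magnitude = √((-677.3)² + (1210)²) = 1387 N; direction = atan2(1210, -677.3) = 119.2°.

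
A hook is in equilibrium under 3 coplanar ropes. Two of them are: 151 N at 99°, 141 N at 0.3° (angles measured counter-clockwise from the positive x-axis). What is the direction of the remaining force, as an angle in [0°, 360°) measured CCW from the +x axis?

Sum the known components: ΣF_x = 117.4 N, ΣF_y = 149.9 N.
For equilibrium the remaining force must supply (−ΣF_x, −ΣF_y) = (-117.4, -149.9) N.
Magnitude = √((-117.4)² + (-149.9)²) = 190.4 N; direction = atan2(-149.9, -117.4) = 231.9°.

θ ≈ 232°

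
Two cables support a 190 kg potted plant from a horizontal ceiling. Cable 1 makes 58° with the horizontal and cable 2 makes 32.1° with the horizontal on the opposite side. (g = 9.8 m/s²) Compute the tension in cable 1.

Weight W = 190 × 9.8 = 1862 N acts straight down.
Horizontal: T_1 cos 58° = T_2 cos 32.1°  →  T_2 = 0.6256 T_1.
Vertical: T_1 sin 58° + T_2 sin 32.1° = 1862.
Substituting the horizontal relation into the vertical equation gives 1.18 T_1 = 1862, so T_1 = 1577 N.

T_1 ≈ 1580 N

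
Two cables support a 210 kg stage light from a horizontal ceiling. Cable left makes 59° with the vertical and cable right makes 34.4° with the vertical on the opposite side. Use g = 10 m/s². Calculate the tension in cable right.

T_right ≈ 1800 N

Angles from the horizontal: cable left is 90° − 59° = 31°, cable right is 90° − 34.4° = 55.6°.
Weight W = 210 × 10 = 2100 N acts straight down.
Horizontal: T_left cos 31° = T_right cos 55.6°  →  T_left = 0.6591 T_right.
Vertical: T_left sin 31° + T_right sin 55.6° = 2100.
Substituting the horizontal relation into the vertical equation gives 1.165 T_right = 2100, so T_right = 1803 N.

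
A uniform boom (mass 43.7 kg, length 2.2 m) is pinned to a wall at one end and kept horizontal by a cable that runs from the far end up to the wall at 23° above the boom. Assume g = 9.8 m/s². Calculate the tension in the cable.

T ≈ 548 N

Take torques about the hinge: T sin 23° · 2.2 = 43.7×9.8×1.1 = 471.09 N·m.
So T = 471.09 / (0.3907 × 2.2) = 548.02 N.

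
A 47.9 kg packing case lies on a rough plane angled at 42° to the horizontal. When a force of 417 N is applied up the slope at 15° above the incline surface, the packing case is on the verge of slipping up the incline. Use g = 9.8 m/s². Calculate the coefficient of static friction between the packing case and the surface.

μ ≈ 0.368

On the verge of sliding up the incline, friction is at its maximum μN and acts down the slope.
Perpendicular to incline: N = W cos 42° − P sin 15° = 348.8 − 107.9 = 240.9 N.
Along incline: P cos 15° − μN = W sin 42° → μ = −(W sin 42° − P cos 15°) / N = 0.3681.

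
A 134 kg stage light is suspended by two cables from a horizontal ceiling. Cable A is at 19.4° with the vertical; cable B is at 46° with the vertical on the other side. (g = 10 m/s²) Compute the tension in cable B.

T_B ≈ 490 N

Angles from the horizontal: cable A is 90° − 19.4° = 70.6°, cable B is 90° − 46° = 44°.
Weight W = 134 × 10 = 1340 N acts straight down.
Horizontal: T_A cos 70.6° = T_B cos 44°  →  T_A = 2.166 T_B.
Vertical: T_A sin 70.6° + T_B sin 44° = 1340.
Substituting the horizontal relation into the vertical equation gives 2.737 T_B = 1340, so T_B = 489.5 N.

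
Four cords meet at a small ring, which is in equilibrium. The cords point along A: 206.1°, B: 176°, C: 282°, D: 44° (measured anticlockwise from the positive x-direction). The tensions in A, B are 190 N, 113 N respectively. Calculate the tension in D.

Resolve: ΣF_x = 190 cos 206.1° + 113 cos 176° + T_C cos 282° + T_D cos 44° = 0.
        ΣF_y = 190 sin 206.1° + 113 sin 176° + T_C sin 282° + T_D sin 44° = 0.
The known terms sum to (-283.3, -75.71) N, so 0.2079 T_C + 0.7193 T_D = 283.3 and -0.9781 T_C + 0.6947 T_D = 75.71.
Solving simultaneously: T_C = 167.9 N, T_D = 345.4 N.

T_D ≈ 345 N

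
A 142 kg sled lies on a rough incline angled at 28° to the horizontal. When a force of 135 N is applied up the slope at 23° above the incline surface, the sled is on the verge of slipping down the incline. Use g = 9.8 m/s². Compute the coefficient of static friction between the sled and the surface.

μ ≈ 0.450

On the verge of sliding down the incline, friction is at its maximum μN and acts up the slope.
Perpendicular to incline: N = W cos 28° − P sin 23° = 1229 − 52.75 = 1176 N.
Along incline: P cos 23° + μN = W sin 28° → μ = (W sin 28° − P cos 23°) / N = 0.4499.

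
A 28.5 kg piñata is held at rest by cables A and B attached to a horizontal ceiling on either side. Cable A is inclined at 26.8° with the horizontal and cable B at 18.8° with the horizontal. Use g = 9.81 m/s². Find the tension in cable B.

T_B ≈ 349 N

Weight W = 28.5 × 9.81 = 279.6 N acts straight down.
Horizontal: T_A cos 26.8° = T_B cos 18.8°  →  T_A = 1.061 T_B.
Vertical: T_A sin 26.8° + T_B sin 18.8° = 279.6.
Substituting the horizontal relation into the vertical equation gives 0.8005 T_B = 279.6, so T_B = 349.3 N.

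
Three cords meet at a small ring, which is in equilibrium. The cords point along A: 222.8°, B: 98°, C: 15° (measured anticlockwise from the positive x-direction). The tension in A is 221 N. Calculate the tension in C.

Resolve: ΣF_x = 221 cos 222.8° + T_B cos 98° + T_C cos 15° = 0.
        ΣF_y = 221 sin 222.8° + T_B sin 98° + T_C sin 15° = 0.
The known terms sum to (-162.2, -150.2) N, so -0.1392 T_B + 0.9659 T_C = 162.2 and 0.9903 T_B + 0.2588 T_C = 150.2.
Solving simultaneously: T_B = 103.8 N, T_C = 182.8 N.

T_C ≈ 183 N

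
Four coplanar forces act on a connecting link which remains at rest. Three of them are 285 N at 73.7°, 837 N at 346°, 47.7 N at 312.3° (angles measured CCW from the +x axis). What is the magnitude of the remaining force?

Sum the known components: ΣF_x = 924.2 N, ΣF_y = 35.78 N.
For equilibrium the remaining force must supply (−ΣF_x, −ΣF_y) = (-924.2, -35.78) N.
Magnitude = √((-924.2)² + (-35.78)²) = 924.9 N; direction = atan2(-35.78, -924.2) = 182.2°.

F ≈ 925 N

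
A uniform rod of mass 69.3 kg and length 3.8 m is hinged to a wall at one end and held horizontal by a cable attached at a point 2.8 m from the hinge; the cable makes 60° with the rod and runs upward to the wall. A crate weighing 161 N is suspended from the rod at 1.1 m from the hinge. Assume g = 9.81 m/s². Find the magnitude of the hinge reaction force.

Take torques about the hinge: T sin 60° · 2.8 = 69.3×9.81×1.9 + 161×1.1 = 1468.8 N·m.
So T = 1468.8 / (0.8660 × 2.8) = 605.72 N.
ΣF_x = 0: H_x = T cos 60° = 302.86 N.
ΣF_y = 0: H_y = (69.3×9.81 + 161) − T sin 60° = 840.83 − 524.57 = 316.27 N.
|H| = √(H_x² + H_y²) = √((302.86)² + (316.27)²) = 437.89 N.

|H| ≈ 438 N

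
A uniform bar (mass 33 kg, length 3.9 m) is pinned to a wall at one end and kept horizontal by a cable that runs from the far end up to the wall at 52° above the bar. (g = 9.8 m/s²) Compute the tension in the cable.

Take torques about the hinge: T sin 52° · 3.9 = 33×9.8×1.95 = 630.63 N·m.
So T = 630.63 / (0.7880 × 3.9) = 205.2 N.

T ≈ 205 N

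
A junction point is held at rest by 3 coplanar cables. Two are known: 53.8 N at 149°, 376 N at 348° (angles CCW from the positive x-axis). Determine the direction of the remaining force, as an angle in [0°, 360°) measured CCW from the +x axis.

θ ≈ 171°

Sum the known components: ΣF_x = 321.7 N, ΣF_y = -50.47 N.
For equilibrium the remaining force must supply (−ΣF_x, −ΣF_y) = (-321.7, 50.47) N.
Magnitude = √((-321.7)² + (50.47)²) = 325.6 N; direction = atan2(50.47, -321.7) = 171.1°.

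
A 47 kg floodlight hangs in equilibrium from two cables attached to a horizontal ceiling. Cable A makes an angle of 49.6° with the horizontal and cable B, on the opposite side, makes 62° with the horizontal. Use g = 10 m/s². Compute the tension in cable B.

T_B ≈ 328 N

Weight W = 47 × 10 = 470 N acts straight down.
Horizontal: T_A cos 49.6° = T_B cos 62°  →  T_A = 0.7244 T_B.
Vertical: T_A sin 49.6° + T_B sin 62° = 470.
Substituting the horizontal relation into the vertical equation gives 1.435 T_B = 470, so T_B = 327.6 N.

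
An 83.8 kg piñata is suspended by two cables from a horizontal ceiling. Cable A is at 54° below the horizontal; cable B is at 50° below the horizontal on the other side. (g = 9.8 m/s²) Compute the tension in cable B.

Weight W = 83.8 × 9.8 = 821.2 N acts straight down.
Horizontal: T_A cos 54° = T_B cos 50°  →  T_A = 1.094 T_B.
Vertical: T_A sin 54° + T_B sin 50° = 821.2.
Substituting the horizontal relation into the vertical equation gives 1.651 T_B = 821.2, so T_B = 497.5 N.

T_B ≈ 497 N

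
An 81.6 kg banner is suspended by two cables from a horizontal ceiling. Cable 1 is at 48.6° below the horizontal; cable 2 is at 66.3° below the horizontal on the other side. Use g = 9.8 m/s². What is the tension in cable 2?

Weight W = 81.6 × 9.8 = 799.7 N acts straight down.
Horizontal: T_1 cos 48.6° = T_2 cos 66.3°  →  T_1 = 0.6078 T_2.
Vertical: T_1 sin 48.6° + T_2 sin 66.3° = 799.7.
Substituting the horizontal relation into the vertical equation gives 1.372 T_2 = 799.7, so T_2 = 583 N.

T_2 ≈ 583 N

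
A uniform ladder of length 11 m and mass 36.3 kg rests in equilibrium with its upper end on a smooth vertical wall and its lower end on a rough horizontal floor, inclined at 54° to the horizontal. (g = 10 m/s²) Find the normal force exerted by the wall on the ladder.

Torques about the foot: N_wall · 11 sin 54° = 36.3×10×5.5 cos 54° → N_wall = 131.87 N.

N_wall ≈ 132 N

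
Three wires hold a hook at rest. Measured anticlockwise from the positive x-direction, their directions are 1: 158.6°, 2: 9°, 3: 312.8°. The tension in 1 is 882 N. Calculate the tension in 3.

T_3 ≈ 537 N

Resolve: ΣF_x = 882 cos 158.6° + T_2 cos 9° + T_3 cos 312.8° = 0.
        ΣF_y = 882 sin 158.6° + T_2 sin 9° + T_3 sin 312.8° = 0.
The known terms sum to (-821.2, 321.8) N, so 0.9877 T_2 + 0.6794 T_3 = 821.2 and 0.1564 T_2 − 0.7337 T_3 = -321.8.
Solving simultaneously: T_2 = 462 N, T_3 = 537.1 N.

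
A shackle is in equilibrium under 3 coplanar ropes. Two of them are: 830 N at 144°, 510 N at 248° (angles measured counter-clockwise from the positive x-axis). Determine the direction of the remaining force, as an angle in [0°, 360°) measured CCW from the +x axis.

Sum the known components: ΣF_x = -862.5 N, ΣF_y = 15 N.
For equilibrium the remaining force must supply (−ΣF_x, −ΣF_y) = (862.5, -15) N.
Magnitude = √((862.5)² + (-15)²) = 862.7 N; direction = atan2(-15, 862.5) = 359.0°.

θ ≈ 359°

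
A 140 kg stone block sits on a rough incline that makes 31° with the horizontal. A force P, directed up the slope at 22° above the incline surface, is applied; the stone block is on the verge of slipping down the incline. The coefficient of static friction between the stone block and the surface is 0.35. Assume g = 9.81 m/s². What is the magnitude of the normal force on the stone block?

On the verge of sliding down the incline, friction equals μN and acts up the slope.
Perpendicular: N + P sin 22° = W cos 31° = 1177 N.
Along incline: P cos 22° + μN = W sin 31° with W sin 31° = 707.4 N.
Solving the pair for P and N: P = 371 N, N = 1038 N (and f = μN = 363.4 N).

N ≈ 1040 N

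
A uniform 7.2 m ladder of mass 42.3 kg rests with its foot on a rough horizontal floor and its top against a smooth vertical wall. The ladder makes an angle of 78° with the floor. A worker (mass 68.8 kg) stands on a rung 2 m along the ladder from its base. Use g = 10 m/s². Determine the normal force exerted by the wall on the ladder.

Torques about the foot: N_wall · 7.2 sin 78° = 42.3×10×3.6 cos 78° + 68.8×10×2 cos 78° → N_wall = 85.578 N.

N_wall ≈ 85.6 N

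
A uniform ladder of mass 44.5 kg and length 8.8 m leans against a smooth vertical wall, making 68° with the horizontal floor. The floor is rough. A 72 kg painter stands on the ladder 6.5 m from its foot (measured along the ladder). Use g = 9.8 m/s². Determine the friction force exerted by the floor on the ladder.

f ≈ 299 N

Torques about the foot: N_wall · 8.8 sin 68° = 44.5×9.8×4.4 cos 68° + 72×9.8×6.5 cos 68° → N_wall = 298.67 N.
ΣF_x = 0: f_floor = N_wall = 298.67 N.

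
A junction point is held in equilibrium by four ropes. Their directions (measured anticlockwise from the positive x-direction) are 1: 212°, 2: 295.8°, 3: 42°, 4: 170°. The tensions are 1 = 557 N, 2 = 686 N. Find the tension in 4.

Resolve: ΣF_x = 557 cos 212° + 686 cos 295.8° + T_3 cos 42° + T_4 cos 170° = 0.
        ΣF_y = 557 sin 212° + 686 sin 295.8° + T_3 sin 42° + T_4 sin 170° = 0.
The known terms sum to (-173.8, -912.8) N, so 0.7431 T_3 − 0.9848 T_4 = 173.8 and 0.6691 T_3 + 0.1736 T_4 = 912.8.
Solving simultaneously: T_3 = 1179 N, T_4 = 713.2 N.

T_4 ≈ 713 N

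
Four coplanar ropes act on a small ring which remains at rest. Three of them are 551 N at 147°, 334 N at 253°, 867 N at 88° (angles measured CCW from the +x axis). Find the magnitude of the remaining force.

Sum the known components: ΣF_x = -529.5 N, ΣF_y = 847.2 N.
For equilibrium the remaining force must supply (−ΣF_x, −ΣF_y) = (529.5, -847.2) N.
Magnitude = √((529.5)² + (-847.2)²) = 999 N; direction = atan2(-847.2, 529.5) = 302.0°.

F ≈ 999 N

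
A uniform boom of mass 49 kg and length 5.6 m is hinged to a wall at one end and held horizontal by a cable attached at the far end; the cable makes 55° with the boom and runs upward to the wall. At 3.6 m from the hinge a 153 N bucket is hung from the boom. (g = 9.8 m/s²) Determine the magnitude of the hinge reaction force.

Take torques about the hinge: T sin 55° · 5.6 = 49×9.8×2.8 + 153×3.6 = 1895.4 N·m.
So T = 1895.4 / (0.8192 × 5.6) = 413.18 N.
ΣF_x = 0: H_x = T cos 55° = 236.99 N.
ΣF_y = 0: H_y = (49×9.8 + 153) − T sin 55° = 633.2 − 338.46 = 294.74 N.
|H| = √(H_x² + H_y²) = √((236.99)² + (294.74)²) = 378.2 N.

|H| ≈ 378 N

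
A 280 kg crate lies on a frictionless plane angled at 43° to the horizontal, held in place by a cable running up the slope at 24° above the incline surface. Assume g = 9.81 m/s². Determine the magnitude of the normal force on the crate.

N ≈ 1170 N

Take axes along and perpendicular to the incline. Weight components: W sin 43° = 1873 N down-slope, W cos 43° = 2009 N into the surface.
Along incline: T cos 24° = W sin 43° → T = 2051 N.
Perpendicular: N = W cos 43° − T sin 24° = 1175 N.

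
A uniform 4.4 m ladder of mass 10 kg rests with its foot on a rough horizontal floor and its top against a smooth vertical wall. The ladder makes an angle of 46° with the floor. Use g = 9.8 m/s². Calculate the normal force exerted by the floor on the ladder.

ΣF_y = 0: N_floor = 10×9.8 = 98 N.

N_floor ≈ 98 N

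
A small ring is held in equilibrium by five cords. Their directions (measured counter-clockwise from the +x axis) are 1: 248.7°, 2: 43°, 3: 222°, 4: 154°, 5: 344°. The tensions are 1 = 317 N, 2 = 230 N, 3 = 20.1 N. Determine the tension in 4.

T_4 ≈ 781 N

Resolve: ΣF_x = 317 cos 248.7° + 230 cos 43° + 20.1 cos 222° + T_4 cos 154° + T_5 cos 344° = 0.
        ΣF_y = 317 sin 248.7° + 230 sin 43° + 20.1 sin 222° + T_4 sin 154° + T_5 sin 344° = 0.
The known terms sum to (38.12, -151.9) N, so -0.8988 T_4 + 0.9613 T_5 = -38.12 and 0.4384 T_4 − 0.2756 T_5 = 151.9.
Solving simultaneously: T_4 = 780.6 N, T_5 = 690.2 N.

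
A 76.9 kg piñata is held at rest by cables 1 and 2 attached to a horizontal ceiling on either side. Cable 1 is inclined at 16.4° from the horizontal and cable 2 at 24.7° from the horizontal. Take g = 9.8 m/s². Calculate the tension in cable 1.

Weight W = 76.9 × 9.8 = 753.6 N acts straight down.
Horizontal: T_1 cos 16.4° = T_2 cos 24.7°  →  T_2 = 1.056 T_1.
Vertical: T_1 sin 16.4° + T_2 sin 24.7° = 753.6.
Substituting the horizontal relation into the vertical equation gives 0.7236 T_1 = 753.6, so T_1 = 1042 N.

T_1 ≈ 1040 N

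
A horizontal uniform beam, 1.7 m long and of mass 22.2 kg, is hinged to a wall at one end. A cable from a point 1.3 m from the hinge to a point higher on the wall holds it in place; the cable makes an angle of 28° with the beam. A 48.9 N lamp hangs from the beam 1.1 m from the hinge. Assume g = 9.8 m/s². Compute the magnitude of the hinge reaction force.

Take torques about the hinge: T sin 28° · 1.3 = 22.2×9.8×0.85 + 48.9×1.1 = 238.72 N·m.
So T = 238.72 / (0.4695 × 1.3) = 391.14 N.
ΣF_x = 0: H_x = T cos 28° = 345.35 N.
ΣF_y = 0: H_y = (22.2×9.8 + 48.9) − T sin 28° = 266.46 − 183.63 = 82.832 N.
|H| = √(H_x² + H_y²) = √((345.35)² + (82.832)²) = 355.15 N.

|H| ≈ 355 N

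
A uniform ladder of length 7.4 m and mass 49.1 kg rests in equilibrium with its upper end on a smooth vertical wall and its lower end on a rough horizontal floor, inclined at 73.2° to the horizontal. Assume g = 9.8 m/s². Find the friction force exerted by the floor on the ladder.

f ≈ 72.6 N

Torques about the foot: N_wall · 7.4 sin 73.2° = 49.1×9.8×3.7 cos 73.2° → N_wall = 72.638 N.
ΣF_x = 0: f_floor = N_wall = 72.638 N.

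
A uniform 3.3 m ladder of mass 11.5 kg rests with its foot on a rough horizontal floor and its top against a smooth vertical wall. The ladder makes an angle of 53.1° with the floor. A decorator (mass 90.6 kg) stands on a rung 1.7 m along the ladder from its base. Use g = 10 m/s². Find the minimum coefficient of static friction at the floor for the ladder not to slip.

ΣF_y = 0: N_floor = 11.5×10 + 90.6×10 = 1021 N.
Torques about the foot: N_wall · 3.3 sin 53.1° = 11.5×10×1.65 cos 53.1° + 90.6×10×1.7 cos 53.1° → N_wall = 393.6 N.
ΣF_x = 0: f_floor = N_wall = 393.6 N.
μ_min = f_floor / N_floor = 393.6 / 1021 = 0.3855.

μ_min ≈ 0.386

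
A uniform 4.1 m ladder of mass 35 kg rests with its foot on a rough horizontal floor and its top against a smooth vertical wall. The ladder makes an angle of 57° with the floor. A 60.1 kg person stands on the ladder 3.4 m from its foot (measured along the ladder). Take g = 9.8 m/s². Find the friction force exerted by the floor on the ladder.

Torques about the foot: N_wall · 4.1 sin 57° = 35×9.8×2.05 cos 57° + 60.1×9.8×3.4 cos 57° → N_wall = 428.56 N.
ΣF_x = 0: f_floor = N_wall = 428.56 N.

f ≈ 429 N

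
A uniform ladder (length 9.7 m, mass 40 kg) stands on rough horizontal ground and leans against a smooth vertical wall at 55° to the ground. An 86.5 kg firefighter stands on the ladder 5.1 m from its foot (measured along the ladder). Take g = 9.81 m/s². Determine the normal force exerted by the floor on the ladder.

ΣF_y = 0: N_floor = 40×9.81 + 86.5×9.81 = 1241 N.

N_floor ≈ 1240 N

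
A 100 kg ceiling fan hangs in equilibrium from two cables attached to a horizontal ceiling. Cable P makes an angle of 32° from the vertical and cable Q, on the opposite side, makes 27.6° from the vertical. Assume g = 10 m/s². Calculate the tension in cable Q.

Angles from the horizontal: cable P is 90° − 32° = 58°, cable Q is 90° − 27.6° = 62.4°.
Weight W = 100 × 10 = 1000 N acts straight down.
Horizontal: T_P cos 58° = T_Q cos 62.4°  →  T_P = 0.8743 T_Q.
Vertical: T_P sin 58° + T_Q sin 62.4° = 1000.
Substituting the horizontal relation into the vertical equation gives 1.628 T_Q = 1000, so T_Q = 614.4 N.

T_Q ≈ 614 N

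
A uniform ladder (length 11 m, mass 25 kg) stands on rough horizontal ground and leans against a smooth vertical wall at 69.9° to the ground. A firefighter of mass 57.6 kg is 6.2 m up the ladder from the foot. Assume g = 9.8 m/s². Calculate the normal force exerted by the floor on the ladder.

N_floor ≈ 809 N

ΣF_y = 0: N_floor = 25×9.8 + 57.6×9.8 = 809.48 N.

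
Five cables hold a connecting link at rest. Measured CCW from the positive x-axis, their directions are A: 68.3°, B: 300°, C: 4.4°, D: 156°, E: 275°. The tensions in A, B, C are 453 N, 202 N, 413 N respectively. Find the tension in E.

T_E ≈ 606 N

Resolve: ΣF_x = 453 cos 68.3° + 202 cos 300° + 413 cos 4.4° + T_D cos 156° + T_E cos 275° = 0.
        ΣF_y = 453 sin 68.3° + 202 sin 300° + 413 sin 4.4° + T_D sin 156° + T_E sin 275° = 0.
The known terms sum to (680.3, 277.6) N, so -0.9135 T_D + 0.0872 T_E = -680.3 and 0.4067 T_D − 0.9962 T_E = -277.6.
Solving simultaneously: T_D = 802.5 N, T_E = 606.4 N.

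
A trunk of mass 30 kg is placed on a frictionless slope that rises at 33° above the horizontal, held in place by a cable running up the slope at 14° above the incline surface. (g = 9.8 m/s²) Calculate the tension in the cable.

Take axes along and perpendicular to the incline. Weight components: W sin 33° = 160.1 N down-slope, W cos 33° = 246.6 N into the surface.
Along incline: T cos 14° = W sin 33° → T = 165 N.
Perpendicular: N = W cos 33° − T sin 14° = 206.6 N.

T ≈ 165 N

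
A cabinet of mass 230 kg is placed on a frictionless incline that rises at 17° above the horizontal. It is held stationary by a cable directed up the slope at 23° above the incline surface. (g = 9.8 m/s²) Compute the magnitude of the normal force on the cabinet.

N ≈ 1880 N

Take axes along and perpendicular to the incline. Weight components: W sin 17° = 659 N down-slope, W cos 17° = 2156 N into the surface.
Along incline: T cos 23° = W sin 17° → T = 715.9 N.
Perpendicular: N = W cos 17° − T sin 23° = 1876 N.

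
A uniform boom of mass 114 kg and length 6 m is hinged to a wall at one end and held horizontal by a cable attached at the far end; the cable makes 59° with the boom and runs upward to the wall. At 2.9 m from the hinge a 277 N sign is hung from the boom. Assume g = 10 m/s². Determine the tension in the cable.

Take torques about the hinge: T sin 59° · 6 = 114×10×3 + 277×2.9 = 4223.3 N·m.
So T = 4223.3 / (0.8572 × 6) = 821.17 N.

T ≈ 821 N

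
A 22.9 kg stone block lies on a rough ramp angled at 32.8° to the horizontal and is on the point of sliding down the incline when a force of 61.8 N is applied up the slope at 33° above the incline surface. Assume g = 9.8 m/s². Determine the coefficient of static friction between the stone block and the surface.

On the verge of sliding down the incline, friction is at its maximum μN and acts up the slope.
Perpendicular to incline: N = W cos 32.8° − P sin 33° = 188.6 − 33.66 = 155 N.
Along incline: P cos 33° + μN = W sin 32.8° → μ = (W sin 32.8° − P cos 33°) / N = 0.45.

μ ≈ 0.450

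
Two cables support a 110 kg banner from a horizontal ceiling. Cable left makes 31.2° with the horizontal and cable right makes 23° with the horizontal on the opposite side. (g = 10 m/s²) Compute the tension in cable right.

T_right ≈ 1160 N

Weight W = 110 × 10 = 1100 N acts straight down.
Horizontal: T_left cos 31.2° = T_right cos 23°  →  T_left = 1.076 T_right.
Vertical: T_left sin 31.2° + T_right sin 23° = 1100.
Substituting the horizontal relation into the vertical equation gives 0.9482 T_right = 1100, so T_right = 1160 N.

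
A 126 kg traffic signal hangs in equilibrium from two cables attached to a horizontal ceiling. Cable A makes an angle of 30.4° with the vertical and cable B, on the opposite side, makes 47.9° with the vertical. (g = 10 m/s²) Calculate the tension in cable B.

Angles from the horizontal: cable A is 90° − 30.4° = 59.6°, cable B is 90° − 47.9° = 42.1°.
Weight W = 126 × 10 = 1260 N acts straight down.
Horizontal: T_A cos 59.6° = T_B cos 42.1°  →  T_A = 1.466 T_B.
Vertical: T_A sin 59.6° + T_B sin 42.1° = 1260.
Substituting the horizontal relation into the vertical equation gives 1.935 T_B = 1260, so T_B = 651.1 N.

T_B ≈ 651 N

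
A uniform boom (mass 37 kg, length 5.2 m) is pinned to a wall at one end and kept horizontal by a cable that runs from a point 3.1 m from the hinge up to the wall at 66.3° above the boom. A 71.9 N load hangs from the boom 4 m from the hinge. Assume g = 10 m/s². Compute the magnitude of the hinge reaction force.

Take torques about the hinge: T sin 66.3° · 3.1 = 37×10×2.6 + 71.9×4 = 1249.6 N·m.
So T = 1249.6 / (0.9157 × 3.1) = 440.22 N.
ΣF_x = 0: H_x = T cos 66.3° = 176.95 N.
ΣF_y = 0: H_y = (37×10 + 71.9) − T sin 66.3° = 441.9 − 403.1 = 38.803 N.
|H| = √(H_x² + H_y²) = √((176.95)² + (38.803)²) = 181.15 N.

|H| ≈ 181 N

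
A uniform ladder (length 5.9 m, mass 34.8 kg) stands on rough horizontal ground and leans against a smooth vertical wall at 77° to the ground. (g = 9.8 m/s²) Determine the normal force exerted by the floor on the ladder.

N_floor ≈ 341 N

ΣF_y = 0: N_floor = 34.8×9.8 = 341.04 N.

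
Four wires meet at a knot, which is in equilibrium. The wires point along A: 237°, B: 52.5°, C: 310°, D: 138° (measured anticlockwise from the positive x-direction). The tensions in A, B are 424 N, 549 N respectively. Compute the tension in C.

Resolve: ΣF_x = 424 cos 237° + 549 cos 52.5° + T_C cos 310° + T_D cos 138° = 0.
        ΣF_y = 424 sin 237° + 549 sin 52.5° + T_C sin 310° + T_D sin 138° = 0.
The known terms sum to (103.3, 79.95) N, so 0.6428 T_C − 0.7431 T_D = -103.3 and -0.7660 T_C + 0.6691 T_D = -79.95.
Solving simultaneously: T_C = 923.5 N, T_D = 937.8 N.

T_C ≈ 924 N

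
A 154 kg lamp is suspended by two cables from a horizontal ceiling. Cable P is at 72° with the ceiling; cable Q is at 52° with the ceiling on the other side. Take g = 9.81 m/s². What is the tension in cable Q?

Weight W = 154 × 9.81 = 1511 N acts straight down.
Horizontal: T_P cos 72° = T_Q cos 52°  →  T_P = 1.992 T_Q.
Vertical: T_P sin 72° + T_Q sin 52° = 1511.
Substituting the horizontal relation into the vertical equation gives 2.683 T_Q = 1511, so T_Q = 563.1 N.

T_Q ≈ 563 N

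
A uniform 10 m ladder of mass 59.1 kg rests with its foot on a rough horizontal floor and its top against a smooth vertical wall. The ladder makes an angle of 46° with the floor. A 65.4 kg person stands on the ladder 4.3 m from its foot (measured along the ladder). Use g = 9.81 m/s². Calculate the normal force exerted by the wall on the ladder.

Torques about the foot: N_wall · 10 sin 46° = 59.1×9.81×5 cos 46° + 65.4×9.81×4.3 cos 46° → N_wall = 546.35 N.

N_wall ≈ 546 N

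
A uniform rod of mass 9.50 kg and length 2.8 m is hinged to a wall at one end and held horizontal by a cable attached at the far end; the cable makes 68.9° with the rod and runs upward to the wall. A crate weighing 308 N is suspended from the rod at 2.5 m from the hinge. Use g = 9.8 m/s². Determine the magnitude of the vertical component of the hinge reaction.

Take torques about the hinge: T sin 68.9° · 2.8 = 9.50×9.8×1.4 + 308×2.5 = 900.34 N·m.
So T = 900.34 / (0.9330 × 2.8) = 344.66 N.
ΣF_y = 0: H_y = (9.50×9.8 + 308) − T sin 68.9° = 401.1 − 321.55 = 79.55 N.

|H_y| ≈ 79.6 N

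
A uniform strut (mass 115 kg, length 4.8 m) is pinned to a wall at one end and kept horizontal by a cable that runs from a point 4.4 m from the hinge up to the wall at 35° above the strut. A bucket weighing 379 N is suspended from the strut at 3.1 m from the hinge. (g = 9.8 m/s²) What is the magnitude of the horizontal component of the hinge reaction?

H_x ≈ 1260 N

Take torques about the hinge: T sin 35° · 4.4 = 115×9.8×2.4 + 379×3.1 = 3879.7 N·m.
So T = 3879.7 / (0.5736 × 4.4) = 1537.3 N.
ΣF_x = 0: H_x = T cos 35° = 1259.3 N.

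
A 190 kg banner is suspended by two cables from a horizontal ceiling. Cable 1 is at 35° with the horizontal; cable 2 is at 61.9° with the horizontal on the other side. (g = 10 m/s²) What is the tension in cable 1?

Weight W = 190 × 10 = 1900 N acts straight down.
Horizontal: T_1 cos 35° = T_2 cos 61.9°  →  T_2 = 1.739 T_1.
Vertical: T_1 sin 35° + T_2 sin 61.9° = 1900.
Substituting the horizontal relation into the vertical equation gives 2.108 T_1 = 1900, so T_1 = 901.5 N.

T_1 ≈ 901 N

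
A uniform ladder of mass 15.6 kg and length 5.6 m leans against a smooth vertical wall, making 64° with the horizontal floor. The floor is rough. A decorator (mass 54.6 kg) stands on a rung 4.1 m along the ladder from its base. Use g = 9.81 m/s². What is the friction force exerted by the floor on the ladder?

Torques about the foot: N_wall · 5.6 sin 64° = 15.6×9.81×2.8 cos 64° + 54.6×9.81×4.1 cos 64° → N_wall = 228.59 N.
ΣF_x = 0: f_floor = N_wall = 228.59 N.

f ≈ 229 N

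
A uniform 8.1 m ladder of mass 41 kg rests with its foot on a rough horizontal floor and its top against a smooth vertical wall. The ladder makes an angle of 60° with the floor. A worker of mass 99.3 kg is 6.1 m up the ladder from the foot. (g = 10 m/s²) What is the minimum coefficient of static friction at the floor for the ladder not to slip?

μ_min ≈ 0.392

ΣF_y = 0: N_floor = 41×10 + 99.3×10 = 1403 N.
Torques about the foot: N_wall · 8.1 sin 60° = 41×10×4.05 cos 60° + 99.3×10×6.1 cos 60° → N_wall = 550.11 N.
ΣF_x = 0: f_floor = N_wall = 550.11 N.
μ_min = f_floor / N_floor = 550.11 / 1403 = 0.3921.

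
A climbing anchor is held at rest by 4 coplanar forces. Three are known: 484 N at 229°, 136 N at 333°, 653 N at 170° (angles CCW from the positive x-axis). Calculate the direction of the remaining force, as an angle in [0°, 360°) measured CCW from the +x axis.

Sum the known components: ΣF_x = -839.4 N, ΣF_y = -313.6 N.
For equilibrium the remaining force must supply (−ΣF_x, −ΣF_y) = (839.4, 313.6) N.
Magnitude = √((839.4)² + (313.6)²) = 896.1 N; direction = atan2(313.6, 839.4) = 20.5°.

θ ≈ 20.5°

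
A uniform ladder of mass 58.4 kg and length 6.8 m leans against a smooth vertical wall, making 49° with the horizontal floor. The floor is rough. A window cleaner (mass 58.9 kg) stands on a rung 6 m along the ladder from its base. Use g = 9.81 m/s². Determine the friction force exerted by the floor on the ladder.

Torques about the foot: N_wall · 6.8 sin 49° = 58.4×9.81×3.4 cos 49° + 58.9×9.81×6 cos 49° → N_wall = 692.2 N.
ΣF_x = 0: f_floor = N_wall = 692.2 N.

f ≈ 692 N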